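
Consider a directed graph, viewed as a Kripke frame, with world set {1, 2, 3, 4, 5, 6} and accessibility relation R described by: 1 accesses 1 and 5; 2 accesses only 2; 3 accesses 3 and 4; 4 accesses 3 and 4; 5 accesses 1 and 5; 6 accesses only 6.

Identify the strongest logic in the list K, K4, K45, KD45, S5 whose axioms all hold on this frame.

Transitive (axiom 4): yes — every two-step R-path is closed by a direct edge.
Euclidean (axiom 5): yes — any two successors of a common world are R-related.
Serial (axiom D): yes — every world has a successor (e.g. 1 R 1).
Reflexive (axiom T): yes — every world is R-related to itself.
So F validates K, K4, K45, KD45, S5. The strongest is S5.

S5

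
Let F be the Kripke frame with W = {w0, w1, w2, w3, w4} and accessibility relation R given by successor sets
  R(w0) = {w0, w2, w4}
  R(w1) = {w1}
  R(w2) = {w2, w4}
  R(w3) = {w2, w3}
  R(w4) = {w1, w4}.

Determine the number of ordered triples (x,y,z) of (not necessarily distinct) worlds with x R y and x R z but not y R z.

Enumerating: (w0,w2,w0), (w0,w4,w0), (w0,w4,w2), (w2,w4,w2), (w3,w2,w3), (w4,w1,w4).

6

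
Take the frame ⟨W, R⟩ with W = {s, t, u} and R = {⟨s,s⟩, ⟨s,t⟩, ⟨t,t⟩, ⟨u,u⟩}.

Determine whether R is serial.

Yes

Serial: yes — every world has a successor (e.g. s R s).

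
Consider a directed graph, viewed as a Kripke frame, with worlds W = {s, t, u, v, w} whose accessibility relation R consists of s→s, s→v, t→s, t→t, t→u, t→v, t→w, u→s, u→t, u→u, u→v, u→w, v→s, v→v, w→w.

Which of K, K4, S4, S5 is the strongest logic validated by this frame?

S4

Transitive (axiom 4): yes — every two-step R-path is closed by a direct edge.
Reflexive (axiom T): yes — every world is R-related to itself.
Euclidean (axiom 5): no — t R s and t R u, but not s R u.
So F validates K, K4, S4; S5 would additionally require R to be Euclidean. The strongest is S4.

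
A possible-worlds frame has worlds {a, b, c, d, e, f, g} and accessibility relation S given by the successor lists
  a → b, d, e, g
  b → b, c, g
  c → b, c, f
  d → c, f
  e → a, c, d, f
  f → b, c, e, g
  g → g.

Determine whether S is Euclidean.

Euclidean: no — a S b and a S d, but not b S d.

No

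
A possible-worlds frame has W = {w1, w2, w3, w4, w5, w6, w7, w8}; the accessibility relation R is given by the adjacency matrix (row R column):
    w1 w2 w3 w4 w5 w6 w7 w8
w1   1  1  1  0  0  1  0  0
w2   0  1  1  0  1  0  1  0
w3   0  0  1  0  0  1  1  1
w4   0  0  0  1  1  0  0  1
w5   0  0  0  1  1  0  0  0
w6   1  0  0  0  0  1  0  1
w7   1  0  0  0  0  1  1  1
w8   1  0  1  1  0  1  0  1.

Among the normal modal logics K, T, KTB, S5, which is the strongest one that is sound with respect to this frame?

T

Reflexive (axiom T): yes — every world is R-related to itself.
Symmetric (axiom B): no — w1 R w2 but not w2 R w1.
Euclidean (axiom 5): no — w1 R w2 and w1 R w6, but not w2 R w6.
So F validates K, T; KTB would additionally require R to be symmetric. The strongest is T.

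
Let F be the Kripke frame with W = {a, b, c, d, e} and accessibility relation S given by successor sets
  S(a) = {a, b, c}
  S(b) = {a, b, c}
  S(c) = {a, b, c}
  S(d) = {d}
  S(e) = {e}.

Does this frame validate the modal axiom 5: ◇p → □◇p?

Yes

By correspondence theory, 5 is valid on a frame iff S is Euclidean.
Euclidean: yes — any two successors of a common world are S-related.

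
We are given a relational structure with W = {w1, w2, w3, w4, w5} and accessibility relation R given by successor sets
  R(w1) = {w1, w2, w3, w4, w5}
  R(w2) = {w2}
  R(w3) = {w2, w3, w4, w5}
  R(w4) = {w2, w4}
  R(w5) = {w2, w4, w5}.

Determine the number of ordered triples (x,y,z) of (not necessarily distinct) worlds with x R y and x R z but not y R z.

Enumerating: (w1,w2,w1), (w1,w2,w3), (w1,w2,w4), (w1,w2,w5), (w1,w3,w1), (w1,w4,w1), (w1,w4,w3), (w1,w4,w5), (w1,w5,w1), (w1,w5,w3), (w3,w2,w3), (w3,w2,w4), … and 8 more.
Total: 20.

20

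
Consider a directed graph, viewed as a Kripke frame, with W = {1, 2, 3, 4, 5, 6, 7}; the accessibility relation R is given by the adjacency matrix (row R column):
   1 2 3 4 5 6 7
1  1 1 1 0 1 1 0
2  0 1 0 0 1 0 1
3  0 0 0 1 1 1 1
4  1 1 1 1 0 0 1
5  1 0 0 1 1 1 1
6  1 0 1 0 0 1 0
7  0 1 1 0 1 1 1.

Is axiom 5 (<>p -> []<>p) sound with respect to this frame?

The schema 5 characterises exactly the Euclidean frames.
Euclidean: no — 1 R 2 and 1 R 3, but not 2 R 3.

No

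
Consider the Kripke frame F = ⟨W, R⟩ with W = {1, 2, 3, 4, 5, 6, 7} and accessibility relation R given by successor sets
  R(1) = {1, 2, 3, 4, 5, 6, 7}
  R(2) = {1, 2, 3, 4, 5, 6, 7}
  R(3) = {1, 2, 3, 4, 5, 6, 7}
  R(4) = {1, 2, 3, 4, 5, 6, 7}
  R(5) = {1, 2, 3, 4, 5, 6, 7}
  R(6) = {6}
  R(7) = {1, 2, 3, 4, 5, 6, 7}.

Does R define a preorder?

Yes

Reflexive: yes — every world is R-related to itself.
Transitive: yes — every two-step R-path is closed by a direct edge.
So R is a preorder.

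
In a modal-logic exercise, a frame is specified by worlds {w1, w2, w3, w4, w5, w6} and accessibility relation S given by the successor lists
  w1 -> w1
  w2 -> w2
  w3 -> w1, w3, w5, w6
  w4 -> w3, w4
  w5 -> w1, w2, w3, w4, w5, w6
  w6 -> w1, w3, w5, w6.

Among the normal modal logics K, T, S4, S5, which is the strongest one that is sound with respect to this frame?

Reflexive (axiom T): yes — every world is S-related to itself.
Transitive (axiom 4): no — w3 S w5 and w5 S w2, but not w3 S w2.
Euclidean (axiom 5): no — w3 S w1 and w3 S w5, but not w1 S w5.
So F validates K, T; S4 would additionally require S to be transitive. The strongest is T.

T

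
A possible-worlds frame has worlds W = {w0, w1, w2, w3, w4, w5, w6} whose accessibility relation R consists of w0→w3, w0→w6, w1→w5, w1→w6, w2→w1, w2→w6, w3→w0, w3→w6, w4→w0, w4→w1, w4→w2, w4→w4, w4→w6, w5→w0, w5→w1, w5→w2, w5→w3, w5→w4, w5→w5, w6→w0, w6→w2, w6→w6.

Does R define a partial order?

No

Reflexive: no — w0 is not related to itself.
Transitive: no — w0 R w6 and w6 R w2, but not w0 R w2.
Antisymmetric: no — w0 R w3 and w3 R w0 with w0 ≠ w3.
So R is not a partial order.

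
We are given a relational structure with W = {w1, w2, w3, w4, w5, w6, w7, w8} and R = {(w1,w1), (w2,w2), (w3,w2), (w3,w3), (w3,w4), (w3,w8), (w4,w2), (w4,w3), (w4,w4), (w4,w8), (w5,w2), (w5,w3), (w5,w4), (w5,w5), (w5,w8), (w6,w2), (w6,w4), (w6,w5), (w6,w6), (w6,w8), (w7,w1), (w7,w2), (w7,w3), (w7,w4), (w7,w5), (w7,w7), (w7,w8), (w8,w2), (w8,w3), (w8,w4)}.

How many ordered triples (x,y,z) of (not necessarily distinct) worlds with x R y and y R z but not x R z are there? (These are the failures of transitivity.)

Enumerating: (w6,w4,w3), (w6,w5,w3), (w6,w8,w3), (w8,w3,w8), (w8,w4,w8).

5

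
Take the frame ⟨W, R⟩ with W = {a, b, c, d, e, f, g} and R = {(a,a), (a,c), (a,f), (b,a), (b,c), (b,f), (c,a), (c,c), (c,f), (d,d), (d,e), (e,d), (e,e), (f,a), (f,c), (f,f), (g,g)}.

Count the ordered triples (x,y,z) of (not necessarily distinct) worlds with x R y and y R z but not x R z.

R is transitive; there are no such tuples.

0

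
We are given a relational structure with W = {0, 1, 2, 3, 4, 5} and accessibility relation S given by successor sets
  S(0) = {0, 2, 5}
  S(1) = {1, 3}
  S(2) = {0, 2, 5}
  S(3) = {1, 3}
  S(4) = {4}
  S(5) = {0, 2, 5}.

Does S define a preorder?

Reflexive: yes — every world is S-related to itself.
Transitive: yes — every two-step S-path is closed by a direct edge.
So S is a preorder.

Yes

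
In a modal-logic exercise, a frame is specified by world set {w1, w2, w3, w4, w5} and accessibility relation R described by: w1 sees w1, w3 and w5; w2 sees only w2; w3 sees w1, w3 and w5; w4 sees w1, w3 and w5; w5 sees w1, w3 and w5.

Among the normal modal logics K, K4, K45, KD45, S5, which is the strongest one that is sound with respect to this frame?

KD45

Transitive (axiom 4): yes — every two-step R-path is closed by a direct edge.
Euclidean (axiom 5): yes — any two successors of a common world are R-related.
Serial (axiom D): yes — every world has a successor (e.g. w1 R w1).
Reflexive (axiom T): no — w4 is not related to itself.
So F validates K, K4, K45, KD45; S5 would additionally require R to be reflexive. The strongest is KD45.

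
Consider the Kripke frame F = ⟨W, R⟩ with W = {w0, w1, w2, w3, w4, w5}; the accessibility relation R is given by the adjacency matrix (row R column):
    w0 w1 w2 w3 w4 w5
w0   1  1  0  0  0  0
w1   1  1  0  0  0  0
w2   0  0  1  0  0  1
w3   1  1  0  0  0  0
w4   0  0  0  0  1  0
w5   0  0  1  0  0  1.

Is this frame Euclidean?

Euclidean: yes — any two successors of a common world are R-related.

Yes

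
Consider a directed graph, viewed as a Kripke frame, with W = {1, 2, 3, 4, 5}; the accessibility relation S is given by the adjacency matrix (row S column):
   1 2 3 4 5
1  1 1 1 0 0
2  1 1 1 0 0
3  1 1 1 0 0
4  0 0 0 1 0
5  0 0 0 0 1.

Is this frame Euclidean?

Yes

Euclidean: yes — any two successors of a common world are S-related.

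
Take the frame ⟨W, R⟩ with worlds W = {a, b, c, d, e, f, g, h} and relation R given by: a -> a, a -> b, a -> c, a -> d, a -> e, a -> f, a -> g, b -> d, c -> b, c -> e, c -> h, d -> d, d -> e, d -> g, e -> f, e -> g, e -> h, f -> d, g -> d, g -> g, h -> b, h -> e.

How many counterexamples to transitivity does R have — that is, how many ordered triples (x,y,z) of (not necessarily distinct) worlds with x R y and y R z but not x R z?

Enumerating: (a,c,h), (a,e,h), (b,d,e), (b,d,g), (c,b,d), (c,e,f), (c,e,g), (d,e,f), (d,e,h), (e,f,d), (e,g,d), (e,h,b), … and 8 more.
Total: 20.

20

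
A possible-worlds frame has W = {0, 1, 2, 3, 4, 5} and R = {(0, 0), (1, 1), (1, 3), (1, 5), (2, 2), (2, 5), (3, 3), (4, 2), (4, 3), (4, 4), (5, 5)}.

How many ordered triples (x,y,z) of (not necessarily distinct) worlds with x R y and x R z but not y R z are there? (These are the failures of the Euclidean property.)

Enumerating: (1,3,1), (1,3,5), (1,5,1), (1,5,3), (2,5,2), (4,2,3), (4,2,4), (4,3,2), (4,3,4).

9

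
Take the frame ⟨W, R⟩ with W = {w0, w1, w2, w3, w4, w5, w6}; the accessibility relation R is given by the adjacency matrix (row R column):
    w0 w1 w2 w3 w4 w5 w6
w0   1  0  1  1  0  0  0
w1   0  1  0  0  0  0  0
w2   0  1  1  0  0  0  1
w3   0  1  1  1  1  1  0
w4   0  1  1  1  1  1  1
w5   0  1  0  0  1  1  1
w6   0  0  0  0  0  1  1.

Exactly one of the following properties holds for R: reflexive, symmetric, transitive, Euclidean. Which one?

reflexive

Reflexive: yes — every world is R-related to itself.
Symmetric: no — w0 R w2 but not w2 R w0.
Transitive: no — w0 R w2 and w2 R w1, but not w0 R w1.
Euclidean: no — w0 R w2 and w0 R w3, but not w2 R w3.
Only reflexive holds.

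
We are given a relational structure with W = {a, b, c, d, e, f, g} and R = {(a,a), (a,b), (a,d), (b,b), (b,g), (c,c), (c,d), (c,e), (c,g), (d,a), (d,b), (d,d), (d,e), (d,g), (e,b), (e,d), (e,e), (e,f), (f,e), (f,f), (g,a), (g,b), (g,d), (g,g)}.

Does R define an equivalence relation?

Reflexive: yes — every world is R-related to itself.
Symmetric: no — a R b but not b R a.
Transitive: no — a R b and b R g, but not a R g.
So R is not an equivalence relation.

No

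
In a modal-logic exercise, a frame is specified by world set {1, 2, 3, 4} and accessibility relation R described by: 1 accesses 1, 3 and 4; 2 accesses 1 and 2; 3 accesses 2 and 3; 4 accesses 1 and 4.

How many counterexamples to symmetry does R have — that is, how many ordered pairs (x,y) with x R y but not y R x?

3

Enumerating: (1,3), (2,1), (3,2).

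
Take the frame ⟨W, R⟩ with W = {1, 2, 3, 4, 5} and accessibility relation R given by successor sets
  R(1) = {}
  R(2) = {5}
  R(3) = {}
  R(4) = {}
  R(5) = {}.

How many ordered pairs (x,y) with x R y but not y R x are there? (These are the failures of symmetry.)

1

Enumerating: (2,5).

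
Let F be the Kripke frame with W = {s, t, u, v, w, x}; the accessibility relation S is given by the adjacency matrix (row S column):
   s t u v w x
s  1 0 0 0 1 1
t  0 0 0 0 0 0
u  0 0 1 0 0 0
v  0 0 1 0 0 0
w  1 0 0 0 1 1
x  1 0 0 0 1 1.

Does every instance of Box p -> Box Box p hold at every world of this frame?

By correspondence theory, 4 is valid on a frame iff S is transitive.
Transitive: yes — every two-step S-path is closed by a direct edge.

Yes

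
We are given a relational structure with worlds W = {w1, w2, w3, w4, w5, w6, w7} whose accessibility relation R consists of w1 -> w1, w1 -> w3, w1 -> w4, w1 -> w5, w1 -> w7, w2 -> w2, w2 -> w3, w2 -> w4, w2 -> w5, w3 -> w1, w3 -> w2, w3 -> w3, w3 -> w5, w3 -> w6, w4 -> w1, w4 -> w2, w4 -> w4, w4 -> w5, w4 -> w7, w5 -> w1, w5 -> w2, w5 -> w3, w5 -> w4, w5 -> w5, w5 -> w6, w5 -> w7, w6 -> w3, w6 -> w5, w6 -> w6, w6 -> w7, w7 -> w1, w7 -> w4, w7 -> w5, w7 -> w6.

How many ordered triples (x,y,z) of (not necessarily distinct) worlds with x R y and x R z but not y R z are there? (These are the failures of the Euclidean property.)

40

Enumerating: (w1,w3,w4), (w1,w3,w7), (w1,w4,w3), (w1,w7,w3), (w1,w7,w7), (w2,w3,w4), (w2,w4,w3), (w3,w1,w2), (w3,w1,w6), (w3,w2,w1), (w3,w2,w6), (w3,w6,w1), … and 28 more.
Total: 40.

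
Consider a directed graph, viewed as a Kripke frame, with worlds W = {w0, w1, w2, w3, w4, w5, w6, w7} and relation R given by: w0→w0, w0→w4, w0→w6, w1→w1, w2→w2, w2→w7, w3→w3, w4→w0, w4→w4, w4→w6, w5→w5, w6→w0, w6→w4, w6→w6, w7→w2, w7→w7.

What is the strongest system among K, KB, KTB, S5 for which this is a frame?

S5

Symmetric (axiom B): yes — every pair in R has its reverse in R.
Reflexive (axiom T): yes — every world is R-related to itself.
Euclidean (axiom 5): yes — any two successors of a common world are R-related.
So F validates K, KB, KTB, S5. The strongest is S5.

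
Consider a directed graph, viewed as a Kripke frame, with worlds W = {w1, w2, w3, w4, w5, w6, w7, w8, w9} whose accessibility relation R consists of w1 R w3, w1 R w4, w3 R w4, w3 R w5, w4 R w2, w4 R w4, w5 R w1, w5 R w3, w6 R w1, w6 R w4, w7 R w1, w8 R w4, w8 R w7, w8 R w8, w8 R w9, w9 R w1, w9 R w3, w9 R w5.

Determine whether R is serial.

No

Serial: no — w2 has no R-successor.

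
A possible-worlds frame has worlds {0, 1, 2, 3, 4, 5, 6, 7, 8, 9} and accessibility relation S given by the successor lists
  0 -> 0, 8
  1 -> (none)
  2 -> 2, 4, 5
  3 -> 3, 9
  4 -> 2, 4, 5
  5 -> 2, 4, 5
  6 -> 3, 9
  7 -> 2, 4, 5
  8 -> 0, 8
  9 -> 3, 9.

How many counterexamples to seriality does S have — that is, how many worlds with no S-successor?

Enumerating: 1.

1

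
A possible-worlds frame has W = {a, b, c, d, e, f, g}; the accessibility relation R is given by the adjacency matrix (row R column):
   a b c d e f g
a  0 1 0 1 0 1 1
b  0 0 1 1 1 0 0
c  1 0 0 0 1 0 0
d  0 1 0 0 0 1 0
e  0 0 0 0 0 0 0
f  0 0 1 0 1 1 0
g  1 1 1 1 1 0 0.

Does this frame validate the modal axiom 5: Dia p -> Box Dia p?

The schema 5 characterises exactly the Euclidean frames.
Euclidean: no — a R b and a R f, but not b R f.

No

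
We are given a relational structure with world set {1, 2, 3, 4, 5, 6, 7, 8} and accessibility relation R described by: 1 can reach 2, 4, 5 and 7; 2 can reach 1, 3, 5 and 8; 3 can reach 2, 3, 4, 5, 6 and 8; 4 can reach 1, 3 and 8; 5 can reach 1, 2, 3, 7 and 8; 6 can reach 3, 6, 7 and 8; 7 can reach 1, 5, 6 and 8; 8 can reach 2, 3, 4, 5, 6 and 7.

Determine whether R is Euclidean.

No

Euclidean: no — 1 R 2 and 1 R 4, but not 2 R 4.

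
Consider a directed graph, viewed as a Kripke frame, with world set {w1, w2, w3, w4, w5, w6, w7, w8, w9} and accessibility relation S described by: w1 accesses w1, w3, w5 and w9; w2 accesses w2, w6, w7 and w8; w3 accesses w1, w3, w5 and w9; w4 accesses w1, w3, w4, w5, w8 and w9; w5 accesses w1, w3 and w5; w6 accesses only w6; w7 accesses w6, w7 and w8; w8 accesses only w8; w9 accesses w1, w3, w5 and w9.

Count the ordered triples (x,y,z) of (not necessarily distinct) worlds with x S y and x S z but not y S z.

Enumerating: (w1,w5,w9), (w2,w6,w2), (w2,w6,w7), (w2,w6,w8), (w2,w7,w2), (w2,w8,w2), (w2,w8,w6), (w2,w8,w7), (w3,w5,w9), (w4,w1,w4), (w4,w1,w8), (w4,w3,w4), … and 16 more.
Total: 28.

28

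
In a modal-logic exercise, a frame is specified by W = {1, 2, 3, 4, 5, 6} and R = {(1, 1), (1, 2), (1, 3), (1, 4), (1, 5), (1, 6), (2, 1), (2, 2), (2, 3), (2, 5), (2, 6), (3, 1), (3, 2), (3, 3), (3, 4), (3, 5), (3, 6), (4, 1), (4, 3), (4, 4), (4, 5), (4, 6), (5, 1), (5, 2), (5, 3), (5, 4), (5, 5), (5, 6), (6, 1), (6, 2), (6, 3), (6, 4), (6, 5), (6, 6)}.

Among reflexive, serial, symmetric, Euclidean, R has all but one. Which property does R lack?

Reflexive: yes — every world is R-related to itself.
Serial: yes — every world has a successor (e.g. 1 R 1).
Symmetric: yes — every pair in R has its reverse in R.
Euclidean: no — 1 R 2 and 1 R 4, but not 2 R 4.
Only Euclidean fails.

Euclidean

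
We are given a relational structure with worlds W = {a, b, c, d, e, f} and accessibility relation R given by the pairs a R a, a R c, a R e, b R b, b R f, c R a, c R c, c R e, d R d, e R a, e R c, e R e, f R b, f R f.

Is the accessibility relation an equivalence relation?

Reflexive: yes — every world is R-related to itself.
Symmetric: yes — every pair in R has its reverse in R.
Transitive: yes — every two-step R-path is closed by a direct edge.
So R is an equivalence relation.

Yes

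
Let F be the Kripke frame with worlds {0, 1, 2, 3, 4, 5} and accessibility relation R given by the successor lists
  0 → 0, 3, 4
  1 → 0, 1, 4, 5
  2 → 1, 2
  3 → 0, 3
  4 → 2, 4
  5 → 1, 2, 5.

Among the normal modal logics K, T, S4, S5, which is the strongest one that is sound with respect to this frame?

Reflexive (axiom T): yes — every world is R-related to itself.
Transitive (axiom 4): no — 0 R 4 and 4 R 2, but not 0 R 2.
Euclidean (axiom 5): no — 0 R 3 and 0 R 4, but not 3 R 4.
So F validates K, T; S4 would additionally require R to be transitive. The strongest is T.

T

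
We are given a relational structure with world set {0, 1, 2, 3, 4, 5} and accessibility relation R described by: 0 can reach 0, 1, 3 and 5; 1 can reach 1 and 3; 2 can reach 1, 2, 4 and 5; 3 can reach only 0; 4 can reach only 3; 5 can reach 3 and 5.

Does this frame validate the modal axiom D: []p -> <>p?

Yes

Axiom D corresponds to the accessibility relation being serial.
Serial: yes — every world has a successor (e.g. 0 R 0).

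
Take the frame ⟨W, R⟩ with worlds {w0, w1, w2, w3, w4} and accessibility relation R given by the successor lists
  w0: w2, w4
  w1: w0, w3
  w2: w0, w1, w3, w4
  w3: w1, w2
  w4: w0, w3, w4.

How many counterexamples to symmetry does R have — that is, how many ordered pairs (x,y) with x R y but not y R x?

Enumerating: (w1,w0), (w2,w1), (w2,w4), (w4,w3).

4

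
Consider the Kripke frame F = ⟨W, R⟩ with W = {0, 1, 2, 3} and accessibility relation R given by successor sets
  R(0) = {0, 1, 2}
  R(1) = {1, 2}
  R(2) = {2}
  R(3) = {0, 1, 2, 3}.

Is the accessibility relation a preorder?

Reflexive: yes — every world is R-related to itself.
Transitive: yes — every two-step R-path is closed by a direct edge.
So R is a preorder.

Yes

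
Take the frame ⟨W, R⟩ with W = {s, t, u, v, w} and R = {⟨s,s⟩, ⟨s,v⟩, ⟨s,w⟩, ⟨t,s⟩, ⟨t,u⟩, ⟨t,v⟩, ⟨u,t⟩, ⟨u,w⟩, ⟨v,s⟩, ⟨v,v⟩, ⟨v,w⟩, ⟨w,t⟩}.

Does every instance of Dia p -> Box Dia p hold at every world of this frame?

No

The schema 5 characterises exactly the Euclidean frames.
Euclidean: no — s R w and s R v, but not w R v.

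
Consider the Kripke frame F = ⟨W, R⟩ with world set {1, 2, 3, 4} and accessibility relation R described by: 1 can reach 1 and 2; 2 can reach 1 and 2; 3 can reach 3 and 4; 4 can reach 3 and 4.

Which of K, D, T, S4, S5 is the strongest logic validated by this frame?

Serial (axiom D): yes — every world has a successor (e.g. 1 R 1).
Reflexive (axiom T): yes — every world is R-related to itself.
Transitive (axiom 4): yes — every two-step R-path is closed by a direct edge.
Euclidean (axiom 5): yes — any two successors of a common world are R-related.
So F validates K, D, T, S4, S5. The strongest is S5.

S5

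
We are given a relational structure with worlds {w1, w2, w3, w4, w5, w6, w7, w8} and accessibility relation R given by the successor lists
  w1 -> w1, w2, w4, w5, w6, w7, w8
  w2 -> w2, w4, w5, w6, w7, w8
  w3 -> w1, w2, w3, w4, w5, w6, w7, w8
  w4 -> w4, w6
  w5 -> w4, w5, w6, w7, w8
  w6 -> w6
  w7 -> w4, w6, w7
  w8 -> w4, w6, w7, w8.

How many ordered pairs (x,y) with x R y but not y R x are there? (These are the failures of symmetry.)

28

Enumerating: (w1,w2), (w1,w4), (w1,w5), (w1,w6), (w1,w7), (w1,w8), (w2,w4), (w2,w5), (w2,w6), (w2,w7), (w2,w8), (w3,w1), … and 16 more.
Total: 28.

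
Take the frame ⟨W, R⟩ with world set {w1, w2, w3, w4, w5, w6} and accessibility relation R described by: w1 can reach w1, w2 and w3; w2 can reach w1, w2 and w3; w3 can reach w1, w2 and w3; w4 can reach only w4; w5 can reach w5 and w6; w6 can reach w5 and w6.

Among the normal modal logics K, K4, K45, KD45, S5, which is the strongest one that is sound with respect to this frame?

S5

Transitive (axiom 4): yes — every two-step R-path is closed by a direct edge.
Euclidean (axiom 5): yes — any two successors of a common world are R-related.
Serial (axiom D): yes — every world has a successor (e.g. w1 R w1).
Reflexive (axiom T): yes — every world is R-related to itself.
So F validates K, K4, K45, KD45, S5. The strongest is S5.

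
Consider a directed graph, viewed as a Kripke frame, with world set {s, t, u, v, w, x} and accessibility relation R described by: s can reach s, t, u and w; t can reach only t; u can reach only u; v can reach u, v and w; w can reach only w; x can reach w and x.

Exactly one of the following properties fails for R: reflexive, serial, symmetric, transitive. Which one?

Reflexive: yes — every world is R-related to itself.
Serial: yes — every world has a successor (e.g. s R s).
Symmetric: no — s R t but not t R s.
Transitive: yes — every two-step R-path is closed by a direct edge.
Only symmetric fails.

symmetric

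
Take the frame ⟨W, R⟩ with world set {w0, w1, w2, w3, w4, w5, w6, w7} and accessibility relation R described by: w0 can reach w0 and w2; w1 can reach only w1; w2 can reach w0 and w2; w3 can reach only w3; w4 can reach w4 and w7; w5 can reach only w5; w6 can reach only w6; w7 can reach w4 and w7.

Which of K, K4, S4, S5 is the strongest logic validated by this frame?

S5

Transitive (axiom 4): yes — every two-step R-path is closed by a direct edge.
Reflexive (axiom T): yes — every world is R-related to itself.
Euclidean (axiom 5): yes — any two successors of a common world are R-related.
So F validates K, K4, S4, S5. The strongest is S5.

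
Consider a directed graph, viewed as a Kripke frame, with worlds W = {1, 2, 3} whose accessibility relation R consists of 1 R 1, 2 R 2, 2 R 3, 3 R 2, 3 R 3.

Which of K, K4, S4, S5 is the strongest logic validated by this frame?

Transitive (axiom 4): yes — every two-step R-path is closed by a direct edge.
Reflexive (axiom T): yes — every world is R-related to itself.
Euclidean (axiom 5): yes — any two successors of a common world are R-related.
So F validates K, K4, S4, S5. The strongest is S5.

S5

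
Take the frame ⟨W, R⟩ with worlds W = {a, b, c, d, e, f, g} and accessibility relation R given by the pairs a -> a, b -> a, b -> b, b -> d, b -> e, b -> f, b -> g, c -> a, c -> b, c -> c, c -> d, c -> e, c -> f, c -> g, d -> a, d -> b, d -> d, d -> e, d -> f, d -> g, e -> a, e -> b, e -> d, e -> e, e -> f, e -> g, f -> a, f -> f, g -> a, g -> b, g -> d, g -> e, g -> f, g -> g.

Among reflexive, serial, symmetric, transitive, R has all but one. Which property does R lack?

symmetric

Reflexive: yes — every world is R-related to itself.
Serial: yes — every world has a successor (e.g. a R a).
Symmetric: no — b R a but not a R b.
Transitive: yes — every two-step R-path is closed by a direct edge.
Only symmetric fails.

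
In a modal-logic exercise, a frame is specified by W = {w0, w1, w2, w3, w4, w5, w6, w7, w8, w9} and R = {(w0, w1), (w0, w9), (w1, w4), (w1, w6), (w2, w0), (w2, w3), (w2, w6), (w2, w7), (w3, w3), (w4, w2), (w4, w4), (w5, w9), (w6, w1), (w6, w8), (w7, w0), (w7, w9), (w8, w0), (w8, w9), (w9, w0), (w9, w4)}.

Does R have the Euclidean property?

No

Euclidean: no — w0 R w1 and w0 R w9, but not w1 R w9.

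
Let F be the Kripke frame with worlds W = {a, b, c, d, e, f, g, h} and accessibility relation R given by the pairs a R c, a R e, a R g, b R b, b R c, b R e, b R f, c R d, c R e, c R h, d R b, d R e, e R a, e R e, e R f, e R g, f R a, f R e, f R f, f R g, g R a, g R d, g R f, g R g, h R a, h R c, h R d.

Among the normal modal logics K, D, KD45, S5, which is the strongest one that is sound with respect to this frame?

Serial (axiom D): yes — every world has a successor (e.g. a R c).
Euclidean (axiom 5): no — a R c and a R g, but not c R g.
Transitive (axiom 4): no — a R c and c R d, but not a R d.
Reflexive (axiom T): no — a is not related to itself.
So F validates K, D; KD45 would additionally require R to be Euclidean and transitive. The strongest is D.

D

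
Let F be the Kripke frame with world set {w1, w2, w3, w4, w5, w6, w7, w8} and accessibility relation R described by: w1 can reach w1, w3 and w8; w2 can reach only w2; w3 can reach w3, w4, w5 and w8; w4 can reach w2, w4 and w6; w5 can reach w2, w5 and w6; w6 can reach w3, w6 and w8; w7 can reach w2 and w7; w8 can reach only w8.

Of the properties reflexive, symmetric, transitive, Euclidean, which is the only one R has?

Reflexive: yes — every world is R-related to itself.
Symmetric: no — w1 R w3 but not w3 R w1.
Transitive: no — w1 R w3 and w3 R w4, but not w1 R w4.
Euclidean: no — w1 R w8 and w1 R w3, but not w8 R w3.
Only reflexive holds.

reflexive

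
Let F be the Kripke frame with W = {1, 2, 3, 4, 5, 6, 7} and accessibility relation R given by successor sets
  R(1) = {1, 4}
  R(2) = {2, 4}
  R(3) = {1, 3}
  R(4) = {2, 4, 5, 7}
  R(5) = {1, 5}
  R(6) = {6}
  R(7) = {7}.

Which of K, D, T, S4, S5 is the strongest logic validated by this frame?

Serial (axiom D): yes — every world has a successor (e.g. 1 R 1).
Reflexive (axiom T): yes — every world is R-related to itself.
Transitive (axiom 4): no — 1 R 4 and 4 R 2, but not 1 R 2.
Euclidean (axiom 5): no — 4 R 2 and 4 R 5, but not 2 R 5.
So F validates K, D, T; S4 would additionally require R to be transitive. The strongest is T.

T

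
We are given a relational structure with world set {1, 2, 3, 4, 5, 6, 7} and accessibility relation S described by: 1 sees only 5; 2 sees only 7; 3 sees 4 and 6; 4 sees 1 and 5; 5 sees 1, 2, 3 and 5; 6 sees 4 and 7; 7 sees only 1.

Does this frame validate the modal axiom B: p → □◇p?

No

The schema B characterises exactly the symmetric frames.
Symmetric: no — 2 S 7 but not 7 S 2.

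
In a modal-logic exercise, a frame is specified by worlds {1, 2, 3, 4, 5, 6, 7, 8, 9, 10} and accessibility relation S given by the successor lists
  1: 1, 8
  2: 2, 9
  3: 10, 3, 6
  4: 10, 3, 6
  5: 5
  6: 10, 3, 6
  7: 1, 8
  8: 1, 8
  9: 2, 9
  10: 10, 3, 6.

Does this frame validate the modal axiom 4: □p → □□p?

By correspondence theory, 4 is valid on a frame iff S is transitive.
Transitive: yes — every two-step S-path is closed by a direct edge.

Yes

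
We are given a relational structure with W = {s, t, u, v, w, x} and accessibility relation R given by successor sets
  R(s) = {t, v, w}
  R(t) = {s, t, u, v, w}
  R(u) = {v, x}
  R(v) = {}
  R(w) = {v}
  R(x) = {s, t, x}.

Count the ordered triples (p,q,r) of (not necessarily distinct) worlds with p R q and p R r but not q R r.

27

Enumerating: (s,v,t), (s,v,v), (s,v,w), (s,w,t), (s,w,w), (t,s,s), (t,s,u), (t,u,s), (t,u,t), (t,u,u), (t,u,w), (t,v,s), … and 15 more.
Total: 27.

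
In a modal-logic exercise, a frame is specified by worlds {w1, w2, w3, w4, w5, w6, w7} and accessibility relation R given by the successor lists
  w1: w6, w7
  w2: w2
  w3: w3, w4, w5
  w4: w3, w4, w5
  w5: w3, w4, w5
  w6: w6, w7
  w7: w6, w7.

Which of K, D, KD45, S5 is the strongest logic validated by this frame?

KD45

Serial (axiom D): yes — every world has a successor (e.g. w1 R w6).
Euclidean (axiom 5): yes — any two successors of a common world are R-related.
Transitive (axiom 4): yes — every two-step R-path is closed by a direct edge.
Reflexive (axiom T): no — w1 is not related to itself.
So F validates K, D, KD45; S5 would additionally require R to be reflexive. The strongest is KD45.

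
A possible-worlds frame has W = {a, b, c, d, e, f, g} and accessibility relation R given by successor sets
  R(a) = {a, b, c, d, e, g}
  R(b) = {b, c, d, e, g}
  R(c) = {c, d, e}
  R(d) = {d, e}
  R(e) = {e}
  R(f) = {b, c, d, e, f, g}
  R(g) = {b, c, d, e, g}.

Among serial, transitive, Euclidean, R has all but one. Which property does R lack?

Euclidean

Serial: yes — every world has a successor (e.g. a R a).
Transitive: yes — every two-step R-path is closed by a direct edge.
Euclidean: no — a R c and a R b, but not c R b.
Only Euclidean fails.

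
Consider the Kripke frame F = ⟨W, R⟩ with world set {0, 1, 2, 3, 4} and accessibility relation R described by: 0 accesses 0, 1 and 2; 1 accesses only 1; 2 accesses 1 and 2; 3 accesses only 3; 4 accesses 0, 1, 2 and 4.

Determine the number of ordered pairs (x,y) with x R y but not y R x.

Enumerating: (0,1), (0,2), (2,1), (4,0), (4,1), (4,2).

6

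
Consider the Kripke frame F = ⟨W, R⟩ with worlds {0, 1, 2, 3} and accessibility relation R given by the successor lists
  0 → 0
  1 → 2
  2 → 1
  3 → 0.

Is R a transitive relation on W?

No

Transitive: no — 1 R 2 and 2 R 1, but not 1 R 1.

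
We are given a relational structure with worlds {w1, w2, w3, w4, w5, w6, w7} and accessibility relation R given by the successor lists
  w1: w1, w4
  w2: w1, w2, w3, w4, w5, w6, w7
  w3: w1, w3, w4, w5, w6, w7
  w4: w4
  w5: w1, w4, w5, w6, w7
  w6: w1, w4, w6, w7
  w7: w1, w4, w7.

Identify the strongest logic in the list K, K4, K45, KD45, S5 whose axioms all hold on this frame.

Transitive (axiom 4): yes — every two-step R-path is closed by a direct edge.
Euclidean (axiom 5): no — w2 R w1 and w2 R w3, but not w1 R w3.
Serial (axiom D): yes — every world has a successor (e.g. w1 R w1).
Reflexive (axiom T): yes — every world is R-related to itself.
So F validates K, K4; K45 would additionally require R to be Euclidean. The strongest is K4.

K4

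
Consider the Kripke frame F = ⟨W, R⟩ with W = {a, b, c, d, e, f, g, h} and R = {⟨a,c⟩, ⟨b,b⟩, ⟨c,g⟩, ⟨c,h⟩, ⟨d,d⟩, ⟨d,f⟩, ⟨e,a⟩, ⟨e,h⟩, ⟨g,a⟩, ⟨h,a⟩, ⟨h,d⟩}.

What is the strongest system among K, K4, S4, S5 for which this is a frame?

Transitive (axiom 4): no — a R c and c R g, but not a R g.
Reflexive (axiom T): no — a is not related to itself.
Euclidean (axiom 5): no — c R g and c R h, but not g R h.
So F validates K; K4 would additionally require R to be transitive. The strongest is K.

K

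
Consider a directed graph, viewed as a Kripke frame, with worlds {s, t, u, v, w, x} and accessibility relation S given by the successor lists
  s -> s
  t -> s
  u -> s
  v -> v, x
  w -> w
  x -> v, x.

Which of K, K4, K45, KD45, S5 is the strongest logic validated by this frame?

Transitive (axiom 4): yes — every two-step S-path is closed by a direct edge.
Euclidean (axiom 5): yes — any two successors of a common world are S-related.
Serial (axiom D): yes — every world has a successor (e.g. s S s).
Reflexive (axiom T): no — t is not related to itself.
So F validates K, K4, K45, KD45; S5 would additionally require S to be reflexive. The strongest is KD45.

KD45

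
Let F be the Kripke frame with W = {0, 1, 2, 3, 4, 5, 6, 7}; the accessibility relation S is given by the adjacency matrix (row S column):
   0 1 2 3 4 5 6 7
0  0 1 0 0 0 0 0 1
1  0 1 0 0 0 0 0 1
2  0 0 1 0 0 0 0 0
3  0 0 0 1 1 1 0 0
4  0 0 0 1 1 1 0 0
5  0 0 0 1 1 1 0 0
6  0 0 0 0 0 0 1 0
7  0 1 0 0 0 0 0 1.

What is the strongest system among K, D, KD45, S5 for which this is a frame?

KD45

Serial (axiom D): yes — every world has a successor (e.g. 0 S 1).
Euclidean (axiom 5): yes — any two successors of a common world are S-related.
Transitive (axiom 4): yes — every two-step S-path is closed by a direct edge.
Reflexive (axiom T): no — 0 is not related to itself.
So F validates K, D, KD45; S5 would additionally require S to be reflexive. The strongest is KD45.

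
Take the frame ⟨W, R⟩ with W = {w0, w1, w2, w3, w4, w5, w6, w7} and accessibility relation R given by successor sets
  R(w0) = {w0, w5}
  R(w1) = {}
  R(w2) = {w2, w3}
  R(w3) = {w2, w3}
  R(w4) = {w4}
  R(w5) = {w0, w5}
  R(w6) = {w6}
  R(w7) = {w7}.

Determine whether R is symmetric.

Symmetric: yes — every pair in R has its reverse in R.

Yes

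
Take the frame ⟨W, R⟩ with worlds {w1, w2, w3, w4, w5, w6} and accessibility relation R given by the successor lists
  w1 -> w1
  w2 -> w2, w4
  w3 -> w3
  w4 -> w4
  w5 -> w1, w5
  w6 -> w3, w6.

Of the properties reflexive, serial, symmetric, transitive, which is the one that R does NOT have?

symmetric

Reflexive: yes — every world is R-related to itself.
Serial: yes — every world has a successor (e.g. w1 R w1).
Symmetric: no — w2 R w4 but not w4 R w2.
Transitive: yes — every two-step R-path is closed by a direct edge.
Only symmetric fails.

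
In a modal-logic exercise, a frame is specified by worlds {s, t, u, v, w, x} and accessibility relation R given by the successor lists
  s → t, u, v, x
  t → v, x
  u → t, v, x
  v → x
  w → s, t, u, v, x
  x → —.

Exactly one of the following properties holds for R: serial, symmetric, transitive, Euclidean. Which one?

transitive

Serial: no — x has no R-successor.
Symmetric: no — s R t but not t R s.
Transitive: yes — every two-step R-path is closed by a direct edge.
Euclidean: no — s R t and s R u, but not t R u.
Only transitive holds.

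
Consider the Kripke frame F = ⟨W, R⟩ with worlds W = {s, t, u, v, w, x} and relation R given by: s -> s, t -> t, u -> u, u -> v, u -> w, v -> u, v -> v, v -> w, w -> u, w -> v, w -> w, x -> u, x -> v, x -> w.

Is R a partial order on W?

No

Reflexive: no — x is not related to itself.
Transitive: yes — every two-step R-path is closed by a direct edge.
Antisymmetric: no — u R v and v R u with u ≠ v.
So R is not a partial order.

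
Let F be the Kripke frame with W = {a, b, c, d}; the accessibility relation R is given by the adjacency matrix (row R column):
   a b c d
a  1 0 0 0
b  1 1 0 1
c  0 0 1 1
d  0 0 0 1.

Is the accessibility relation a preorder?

Yes

Reflexive: yes — every world is R-related to itself.
Transitive: yes — every two-step R-path is closed by a direct edge.
So R is a preorder.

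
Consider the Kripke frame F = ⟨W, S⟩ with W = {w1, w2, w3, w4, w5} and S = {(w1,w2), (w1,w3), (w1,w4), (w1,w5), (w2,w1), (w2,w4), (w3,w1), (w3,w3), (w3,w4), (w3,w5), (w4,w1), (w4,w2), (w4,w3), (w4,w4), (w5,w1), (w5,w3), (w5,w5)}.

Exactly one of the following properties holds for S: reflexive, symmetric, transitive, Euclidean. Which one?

Reflexive: no — w1 is not related to itself.
Symmetric: yes — every pair in S has its reverse in S.
Transitive: no — w2 S w1 and w1 S w3, but not w2 S w3.
Euclidean: no — w1 S w2 and w1 S w3, but not w2 S w3.
Only symmetric holds.

symmetric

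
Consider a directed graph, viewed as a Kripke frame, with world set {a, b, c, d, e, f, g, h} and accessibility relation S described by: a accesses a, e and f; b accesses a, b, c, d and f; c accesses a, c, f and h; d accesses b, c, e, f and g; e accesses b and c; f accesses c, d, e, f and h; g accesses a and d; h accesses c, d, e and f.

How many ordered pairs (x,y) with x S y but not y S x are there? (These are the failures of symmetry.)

14

Enumerating: (a,e), (a,f), (b,a), (b,c), (b,f), (c,a), (d,c), (d,e), (e,b), (e,c), (f,e), (g,a), (h,d), (h,e).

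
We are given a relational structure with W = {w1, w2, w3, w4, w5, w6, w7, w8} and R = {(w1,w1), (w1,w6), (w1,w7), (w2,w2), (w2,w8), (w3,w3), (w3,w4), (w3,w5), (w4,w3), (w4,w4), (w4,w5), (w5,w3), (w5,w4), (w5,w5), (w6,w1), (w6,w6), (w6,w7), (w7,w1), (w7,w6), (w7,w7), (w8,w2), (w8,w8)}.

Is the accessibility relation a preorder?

Reflexive: yes — every world is R-related to itself.
Transitive: yes — every two-step R-path is closed by a direct edge.
So R is a preorder.

Yes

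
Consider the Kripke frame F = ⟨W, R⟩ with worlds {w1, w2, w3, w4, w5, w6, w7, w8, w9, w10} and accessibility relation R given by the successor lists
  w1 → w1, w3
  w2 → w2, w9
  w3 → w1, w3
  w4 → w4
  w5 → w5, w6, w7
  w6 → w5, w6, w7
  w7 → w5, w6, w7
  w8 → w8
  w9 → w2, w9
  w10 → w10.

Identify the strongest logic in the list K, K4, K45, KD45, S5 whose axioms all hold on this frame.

S5

Transitive (axiom 4): yes — every two-step R-path is closed by a direct edge.
Euclidean (axiom 5): yes — any two successors of a common world are R-related.
Serial (axiom D): yes — every world has a successor (e.g. w1 R w1).
Reflexive (axiom T): yes — every world is R-related to itself.
So F validates K, K4, K45, KD45, S5. The strongest is S5.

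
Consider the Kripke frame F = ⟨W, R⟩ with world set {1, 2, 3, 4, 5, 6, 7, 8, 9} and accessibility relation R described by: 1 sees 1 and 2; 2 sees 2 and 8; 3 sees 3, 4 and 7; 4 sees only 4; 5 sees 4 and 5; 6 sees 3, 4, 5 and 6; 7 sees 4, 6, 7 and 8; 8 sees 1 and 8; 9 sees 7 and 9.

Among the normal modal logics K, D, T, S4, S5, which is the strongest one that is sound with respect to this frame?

Serial (axiom D): yes — every world has a successor (e.g. 1 R 1).
Reflexive (axiom T): yes — every world is R-related to itself.
Transitive (axiom 4): no — 1 R 2 and 2 R 8, but not 1 R 8.
Euclidean (axiom 5): no — 3 R 4 and 3 R 7, but not 4 R 7.
So F validates K, D, T; S4 would additionally require R to be transitive. The strongest is T.

T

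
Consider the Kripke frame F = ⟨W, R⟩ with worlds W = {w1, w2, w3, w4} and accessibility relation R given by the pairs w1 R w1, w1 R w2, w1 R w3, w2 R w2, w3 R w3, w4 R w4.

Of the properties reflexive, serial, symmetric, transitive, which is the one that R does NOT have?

symmetric

Reflexive: yes — every world is R-related to itself.
Serial: yes — every world has a successor (e.g. w1 R w1).
Symmetric: no — w1 R w2 but not w2 R w1.
Transitive: yes — every two-step R-path is closed by a direct edge.
Only symmetric fails.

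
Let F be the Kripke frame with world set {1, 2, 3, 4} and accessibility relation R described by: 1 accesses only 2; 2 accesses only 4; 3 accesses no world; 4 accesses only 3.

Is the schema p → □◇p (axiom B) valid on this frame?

Axiom B corresponds to the accessibility relation being symmetric.
Symmetric: no — 1 R 2 but not 2 R 1.

No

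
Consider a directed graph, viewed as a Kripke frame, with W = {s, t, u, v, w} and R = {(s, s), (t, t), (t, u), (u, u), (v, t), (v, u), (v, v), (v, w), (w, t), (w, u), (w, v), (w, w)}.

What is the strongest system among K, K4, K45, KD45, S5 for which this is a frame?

K4

Transitive (axiom 4): yes — every two-step R-path is closed by a direct edge.
Euclidean (axiom 5): no — v R t and v R w, but not t R w.
Serial (axiom D): yes — every world has a successor (e.g. s R s).
Reflexive (axiom T): yes — every world is R-related to itself.
So F validates K, K4; K45 would additionally require R to be Euclidean. The strongest is K4.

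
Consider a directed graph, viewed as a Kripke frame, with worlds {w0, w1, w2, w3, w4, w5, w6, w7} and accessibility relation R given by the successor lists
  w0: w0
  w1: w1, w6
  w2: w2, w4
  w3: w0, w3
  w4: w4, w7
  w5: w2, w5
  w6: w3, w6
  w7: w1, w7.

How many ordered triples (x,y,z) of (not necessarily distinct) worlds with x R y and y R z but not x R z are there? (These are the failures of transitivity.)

6

Enumerating: (w1,w6,w3), (w2,w4,w7), (w4,w7,w1), (w5,w2,w4), (w6,w3,w0), (w7,w1,w6).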